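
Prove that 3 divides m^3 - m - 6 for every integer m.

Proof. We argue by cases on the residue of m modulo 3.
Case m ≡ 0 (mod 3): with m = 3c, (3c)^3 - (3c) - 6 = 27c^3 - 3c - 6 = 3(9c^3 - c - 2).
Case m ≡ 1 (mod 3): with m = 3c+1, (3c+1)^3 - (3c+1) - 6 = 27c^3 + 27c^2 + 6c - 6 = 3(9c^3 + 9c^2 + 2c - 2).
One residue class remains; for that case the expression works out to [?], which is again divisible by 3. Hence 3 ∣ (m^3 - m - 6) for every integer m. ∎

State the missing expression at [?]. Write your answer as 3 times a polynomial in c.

The residues treated are {0, 1}, so the missing case is m ≡ 2 (mod 3); write m = 3c+2.
Then (3c+2)^3 - (3c+2) - 6 = 27c^3 + 54c^2 + 33c = 3(9c^3 + 18c^2 + 11c).

3(9c^3 + 18c^2 + 11c)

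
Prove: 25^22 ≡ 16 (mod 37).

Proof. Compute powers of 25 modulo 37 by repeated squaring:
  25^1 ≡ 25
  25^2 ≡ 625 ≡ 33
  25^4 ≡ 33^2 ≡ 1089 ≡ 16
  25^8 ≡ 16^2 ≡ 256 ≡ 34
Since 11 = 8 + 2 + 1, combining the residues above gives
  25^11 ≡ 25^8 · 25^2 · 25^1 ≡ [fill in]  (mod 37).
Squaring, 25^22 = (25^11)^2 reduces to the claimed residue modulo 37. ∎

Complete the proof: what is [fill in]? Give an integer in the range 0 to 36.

25^8 · 25^2 · 25^1 ≡ 34 · 33 · 25 = 28050.
28050 mod 37 = 4, so 25^11 ≡ 4 (mod 37).

4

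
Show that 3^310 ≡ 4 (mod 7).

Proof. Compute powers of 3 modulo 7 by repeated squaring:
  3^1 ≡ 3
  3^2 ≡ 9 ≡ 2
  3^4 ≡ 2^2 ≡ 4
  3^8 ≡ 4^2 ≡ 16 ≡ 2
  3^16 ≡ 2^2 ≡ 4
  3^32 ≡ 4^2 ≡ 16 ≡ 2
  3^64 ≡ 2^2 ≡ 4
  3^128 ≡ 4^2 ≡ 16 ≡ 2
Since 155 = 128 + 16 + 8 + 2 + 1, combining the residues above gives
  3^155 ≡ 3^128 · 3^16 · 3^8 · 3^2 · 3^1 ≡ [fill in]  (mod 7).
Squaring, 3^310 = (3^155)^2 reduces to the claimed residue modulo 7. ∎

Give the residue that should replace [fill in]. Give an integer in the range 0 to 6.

Multiply the listed residues: 2 · 4 · 2 · 2 · 3 = 8 → 16 → 32 → 96.
Reducing modulo 7: 96 = 13·7 + 5, so 3^155 ≡ 5.

5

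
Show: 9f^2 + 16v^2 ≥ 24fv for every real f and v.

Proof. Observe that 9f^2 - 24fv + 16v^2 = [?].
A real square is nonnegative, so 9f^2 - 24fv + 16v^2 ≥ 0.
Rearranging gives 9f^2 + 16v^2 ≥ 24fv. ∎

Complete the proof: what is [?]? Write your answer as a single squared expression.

9f^2 - 24fv + 16v^2 is a perfect-square trinomial: the outer terms are (3f)^2 and (4v)^2, and the cross term is -2·3f·4v.
So 9f^2 - 24fv + 16v^2 = (3f - 4v)^2 ≥ 0.

(3f - 4v)^2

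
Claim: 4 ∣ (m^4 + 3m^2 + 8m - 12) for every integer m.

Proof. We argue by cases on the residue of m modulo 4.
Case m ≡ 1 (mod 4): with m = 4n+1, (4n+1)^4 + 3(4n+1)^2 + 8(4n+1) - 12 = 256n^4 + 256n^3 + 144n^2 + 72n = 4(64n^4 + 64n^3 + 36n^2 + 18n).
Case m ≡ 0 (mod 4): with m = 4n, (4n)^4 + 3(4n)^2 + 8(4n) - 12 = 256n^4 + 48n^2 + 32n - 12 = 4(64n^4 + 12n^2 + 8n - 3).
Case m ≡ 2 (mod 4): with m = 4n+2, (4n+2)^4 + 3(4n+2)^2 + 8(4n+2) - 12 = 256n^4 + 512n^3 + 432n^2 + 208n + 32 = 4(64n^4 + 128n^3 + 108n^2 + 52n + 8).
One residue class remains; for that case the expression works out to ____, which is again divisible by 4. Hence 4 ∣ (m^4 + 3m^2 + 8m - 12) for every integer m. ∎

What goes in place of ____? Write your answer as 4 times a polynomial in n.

4(64n^4 + 192n^3 + 228n^2 + 134n + 30)

The residues treated are {1, 0, 2}, so the missing case is m ≡ 3 (mod 4); write m = 4n+3.
Then (4n+3)^4 + 3(4n+3)^2 + 8(4n+3) - 12 = 256n^4 + 768n^3 + 912n^2 + 536n + 120 = 4(64n^4 + 192n^3 + 228n^2 + 134n + 30).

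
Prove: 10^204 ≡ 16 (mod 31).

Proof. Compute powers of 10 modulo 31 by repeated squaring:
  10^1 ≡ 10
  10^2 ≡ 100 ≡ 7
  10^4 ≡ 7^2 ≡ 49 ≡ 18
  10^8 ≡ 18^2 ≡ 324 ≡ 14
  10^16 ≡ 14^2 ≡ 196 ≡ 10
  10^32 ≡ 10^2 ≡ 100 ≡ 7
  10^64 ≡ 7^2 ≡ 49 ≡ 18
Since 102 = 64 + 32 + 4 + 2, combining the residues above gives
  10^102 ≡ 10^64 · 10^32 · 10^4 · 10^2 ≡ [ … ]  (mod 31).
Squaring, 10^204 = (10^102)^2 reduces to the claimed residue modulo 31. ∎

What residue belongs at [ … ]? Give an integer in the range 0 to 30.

Multiply the listed residues: 18 · 7 · 18 · 7 = 126 → 2268 → 15876.
Reducing modulo 31: 15876 = 512·31 + 4, so 10^102 ≡ 4.

4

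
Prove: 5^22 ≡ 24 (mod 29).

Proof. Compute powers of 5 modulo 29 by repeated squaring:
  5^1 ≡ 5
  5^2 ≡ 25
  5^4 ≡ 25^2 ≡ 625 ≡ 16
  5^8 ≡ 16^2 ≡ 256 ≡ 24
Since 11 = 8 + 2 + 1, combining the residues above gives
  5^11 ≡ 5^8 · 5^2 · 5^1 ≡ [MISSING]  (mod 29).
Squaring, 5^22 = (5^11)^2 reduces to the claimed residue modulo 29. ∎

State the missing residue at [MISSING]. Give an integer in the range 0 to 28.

13

5^8 · 5^2 · 5^1 ≡ 24 · 25 · 5 = 3000.
3000 mod 29 = 13, so 5^11 ≡ 13 (mod 29).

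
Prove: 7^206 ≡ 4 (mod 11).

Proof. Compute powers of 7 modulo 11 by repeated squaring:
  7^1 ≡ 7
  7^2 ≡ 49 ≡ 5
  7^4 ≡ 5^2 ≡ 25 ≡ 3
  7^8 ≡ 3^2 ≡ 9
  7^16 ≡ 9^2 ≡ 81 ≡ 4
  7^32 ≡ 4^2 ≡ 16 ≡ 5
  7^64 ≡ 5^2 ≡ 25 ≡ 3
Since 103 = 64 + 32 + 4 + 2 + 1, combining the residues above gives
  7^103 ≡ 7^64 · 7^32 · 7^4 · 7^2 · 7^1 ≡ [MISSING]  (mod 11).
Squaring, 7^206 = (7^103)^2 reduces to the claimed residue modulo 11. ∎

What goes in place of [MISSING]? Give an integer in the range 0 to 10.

2

Multiply the listed residues: 3 · 5 · 3 · 5 · 7 = 15 → 45 → 225 → 1575.
Reducing modulo 11: 1575 = 143·11 + 2, so 7^103 ≡ 2.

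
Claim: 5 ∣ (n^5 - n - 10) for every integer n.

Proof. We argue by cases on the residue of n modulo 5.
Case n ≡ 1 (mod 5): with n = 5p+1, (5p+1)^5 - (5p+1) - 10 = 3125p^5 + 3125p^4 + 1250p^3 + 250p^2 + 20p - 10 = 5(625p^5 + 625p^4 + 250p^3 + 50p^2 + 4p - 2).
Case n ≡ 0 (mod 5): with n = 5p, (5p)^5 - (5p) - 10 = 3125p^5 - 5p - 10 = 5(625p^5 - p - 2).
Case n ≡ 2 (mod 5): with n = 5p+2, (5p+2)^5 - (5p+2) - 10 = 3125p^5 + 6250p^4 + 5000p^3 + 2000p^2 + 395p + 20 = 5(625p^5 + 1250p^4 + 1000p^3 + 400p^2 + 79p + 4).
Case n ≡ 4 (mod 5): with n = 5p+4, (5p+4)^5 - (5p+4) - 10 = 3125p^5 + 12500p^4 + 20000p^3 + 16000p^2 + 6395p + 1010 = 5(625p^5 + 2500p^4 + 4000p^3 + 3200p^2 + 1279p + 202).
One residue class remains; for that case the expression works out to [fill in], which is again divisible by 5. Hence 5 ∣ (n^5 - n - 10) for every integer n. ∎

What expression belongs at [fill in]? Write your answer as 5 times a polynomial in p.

5(625p^5 + 1875p^4 + 2250p^3 + 1350p^2 + 404p + 46)

Only n ≡ 3 (mod 5) is unaccounted for. Put n = 5p+3:
(5p+3)^5 - (5p+3) - 10 expands to 3125p^5 + 9375p^4 + 11250p^3 + 6750p^2 + 2020p + 230,
and factoring out 5 leaves 5(625p^5 + 1875p^4 + 2250p^3 + 1350p^2 + 404p + 46).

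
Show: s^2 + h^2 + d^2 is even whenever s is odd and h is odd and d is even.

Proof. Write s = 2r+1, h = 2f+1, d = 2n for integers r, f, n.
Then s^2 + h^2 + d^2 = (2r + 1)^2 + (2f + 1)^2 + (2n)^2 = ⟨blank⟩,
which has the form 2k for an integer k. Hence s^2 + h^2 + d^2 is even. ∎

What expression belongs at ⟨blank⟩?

2(2f^2 + 2f + 2n^2 + 2r^2 + 2r + 1)

Expanding: (2r + 1)^2 + (2f + 1)^2 + (2n)^2 = 4f^2 + 4f + 4n^2 + 4r^2 + 4r + 2.
Every term is even; pulling out the factor of 2 gives 2(2f^2 + 2f + 2n^2 + 2r^2 + 2r + 1).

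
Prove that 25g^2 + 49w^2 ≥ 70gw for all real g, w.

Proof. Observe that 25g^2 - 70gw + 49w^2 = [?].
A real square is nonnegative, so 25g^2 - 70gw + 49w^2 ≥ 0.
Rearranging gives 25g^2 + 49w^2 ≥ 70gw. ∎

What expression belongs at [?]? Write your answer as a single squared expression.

(5g - 7w)^2

25g^2 - 70gw + 49w^2 is a perfect-square trinomial: the outer terms are (5g)^2 and (7w)^2, and the cross term is -2·5g·7w.
So 25g^2 - 70gw + 49w^2 = (5g - 7w)^2 ≥ 0.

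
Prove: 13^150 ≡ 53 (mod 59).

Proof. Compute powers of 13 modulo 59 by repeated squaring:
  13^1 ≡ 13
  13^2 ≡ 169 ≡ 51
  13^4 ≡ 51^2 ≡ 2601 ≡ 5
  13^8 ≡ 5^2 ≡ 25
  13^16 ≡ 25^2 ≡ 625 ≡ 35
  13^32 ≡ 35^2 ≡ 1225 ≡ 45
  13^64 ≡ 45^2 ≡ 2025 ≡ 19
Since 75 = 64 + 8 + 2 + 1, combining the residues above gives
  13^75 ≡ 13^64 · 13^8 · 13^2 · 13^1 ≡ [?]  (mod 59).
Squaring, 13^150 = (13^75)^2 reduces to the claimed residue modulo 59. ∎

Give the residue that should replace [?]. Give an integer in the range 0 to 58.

Multiply the listed residues: 19 · 25 · 51 · 13 = 475 → 24225 → 314925.
Reducing modulo 59: 314925 = 5337·59 + 42, so 13^75 ≡ 42.

42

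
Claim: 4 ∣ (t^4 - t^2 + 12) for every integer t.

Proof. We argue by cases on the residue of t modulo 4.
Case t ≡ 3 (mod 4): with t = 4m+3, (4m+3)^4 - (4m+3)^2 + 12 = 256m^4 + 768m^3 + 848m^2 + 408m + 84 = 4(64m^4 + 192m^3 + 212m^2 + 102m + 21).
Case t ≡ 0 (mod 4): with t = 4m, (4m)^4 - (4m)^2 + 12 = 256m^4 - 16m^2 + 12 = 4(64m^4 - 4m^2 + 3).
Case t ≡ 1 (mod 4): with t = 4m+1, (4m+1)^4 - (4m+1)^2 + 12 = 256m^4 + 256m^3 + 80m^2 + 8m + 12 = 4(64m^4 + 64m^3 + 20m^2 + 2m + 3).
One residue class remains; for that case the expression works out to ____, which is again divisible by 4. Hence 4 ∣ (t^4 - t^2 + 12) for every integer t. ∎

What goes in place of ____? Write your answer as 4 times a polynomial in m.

Only t ≡ 2 (mod 4) is unaccounted for. Put t = 4m+2:
(4m+2)^4 - (4m+2)^2 + 12 expands to 256m^4 + 512m^3 + 368m^2 + 112m + 24,
and factoring out 4 leaves 4(64m^4 + 128m^3 + 92m^2 + 28m + 6).

4(64m^4 + 128m^3 + 92m^2 + 28m + 6)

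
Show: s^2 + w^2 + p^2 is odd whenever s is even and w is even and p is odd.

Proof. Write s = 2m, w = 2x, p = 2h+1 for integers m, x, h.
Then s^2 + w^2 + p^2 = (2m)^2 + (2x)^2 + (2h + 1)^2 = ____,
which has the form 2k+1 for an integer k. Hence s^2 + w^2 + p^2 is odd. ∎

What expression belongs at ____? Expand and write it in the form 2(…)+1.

2(2h^2 + 2h + 2m^2 + 2x^2) + 1

Expanding: (2m)^2 + (2x)^2 + (2h + 1)^2 = 4h^2 + 4h + 4m^2 + 4x^2 + 1.
Every term except the constant is even, so this is 2(2h^2 + 2h + 2m^2 + 2x^2) + 1,
and 2h^2 + 2h + 2m^2 + 2x^2 ∈ ℤ gives the required form.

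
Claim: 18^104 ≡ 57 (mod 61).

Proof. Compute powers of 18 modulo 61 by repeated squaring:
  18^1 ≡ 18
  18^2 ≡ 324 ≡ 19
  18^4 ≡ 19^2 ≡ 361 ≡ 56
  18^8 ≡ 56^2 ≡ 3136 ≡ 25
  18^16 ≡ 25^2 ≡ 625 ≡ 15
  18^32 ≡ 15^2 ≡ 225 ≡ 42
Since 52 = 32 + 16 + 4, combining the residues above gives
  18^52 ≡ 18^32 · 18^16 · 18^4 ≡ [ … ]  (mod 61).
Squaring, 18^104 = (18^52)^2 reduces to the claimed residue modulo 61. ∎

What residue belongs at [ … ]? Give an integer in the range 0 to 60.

Multiply the listed residues: 42 · 15 · 56 = 630 → 35280.
Reducing modulo 61: 35280 = 578·61 + 22, so 18^52 ≡ 22.

22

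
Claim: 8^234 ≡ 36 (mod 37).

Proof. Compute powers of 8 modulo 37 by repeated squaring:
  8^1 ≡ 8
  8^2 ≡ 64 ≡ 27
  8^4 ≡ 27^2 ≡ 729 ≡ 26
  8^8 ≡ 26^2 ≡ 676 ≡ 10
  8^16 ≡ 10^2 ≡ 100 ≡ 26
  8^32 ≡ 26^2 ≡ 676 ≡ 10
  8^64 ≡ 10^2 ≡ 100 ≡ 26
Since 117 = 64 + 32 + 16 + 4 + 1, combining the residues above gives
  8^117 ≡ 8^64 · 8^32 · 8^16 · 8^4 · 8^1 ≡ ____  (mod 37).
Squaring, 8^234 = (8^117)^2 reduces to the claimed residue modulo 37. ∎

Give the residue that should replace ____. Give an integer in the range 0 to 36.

6

8^64 · 8^32 · 8^16 · 8^4 · 8^1 ≡ 26 · 10 · 26 · 26 · 8 = 1406080.
1406080 mod 37 = 6, so 8^117 ≡ 6 (mod 37).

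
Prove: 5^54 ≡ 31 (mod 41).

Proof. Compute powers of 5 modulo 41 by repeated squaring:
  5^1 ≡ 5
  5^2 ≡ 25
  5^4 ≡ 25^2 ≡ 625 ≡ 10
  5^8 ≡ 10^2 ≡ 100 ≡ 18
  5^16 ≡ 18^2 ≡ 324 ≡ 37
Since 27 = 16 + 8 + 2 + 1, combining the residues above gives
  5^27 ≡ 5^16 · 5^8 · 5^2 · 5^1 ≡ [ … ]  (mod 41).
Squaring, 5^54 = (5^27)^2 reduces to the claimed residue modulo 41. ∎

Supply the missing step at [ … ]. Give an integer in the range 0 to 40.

5^16 · 5^8 · 5^2 · 5^1 ≡ 37 · 18 · 25 · 5 = 83250.
83250 mod 41 = 20, so 5^27 ≡ 20 (mod 41).

20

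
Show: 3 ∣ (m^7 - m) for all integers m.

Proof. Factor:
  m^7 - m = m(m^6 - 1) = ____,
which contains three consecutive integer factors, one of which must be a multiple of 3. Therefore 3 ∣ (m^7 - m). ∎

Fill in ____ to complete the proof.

m^6 - 1 = (m^2 - 1)(m^4 + m^2 + 1), and m^2 - 1 = (m-1)(m+1).
So m(m^6 - 1) = (m - 1)m(m + 1)(m^4 + m^2 + 1).

(m - 1)m(m + 1)(m^4 + m^2 + 1)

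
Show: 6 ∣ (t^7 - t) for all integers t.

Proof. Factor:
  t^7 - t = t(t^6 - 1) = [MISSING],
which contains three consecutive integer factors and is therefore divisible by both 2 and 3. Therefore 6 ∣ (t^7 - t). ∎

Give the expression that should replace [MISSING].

(t - 1)t(t + 1)(t^4 + t^2 + 1)

t^6 - 1 = (t^2 - 1)(t^4 + t^2 + 1), and t^2 - 1 = (t-1)(t+1).
So t(t^6 - 1) = (t - 1)t(t + 1)(t^4 + t^2 + 1).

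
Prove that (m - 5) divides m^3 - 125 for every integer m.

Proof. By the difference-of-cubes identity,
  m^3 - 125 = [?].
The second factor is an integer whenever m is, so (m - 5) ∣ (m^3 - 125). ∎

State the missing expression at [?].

a^3 - b^3 = (a - b)(a^2 + ab + b^2). With a = m, b = 5:
m^3 - 125 = (m - 5)(m^2 + 5m + 25).

(m - 5)(m^2 + 5m + 25)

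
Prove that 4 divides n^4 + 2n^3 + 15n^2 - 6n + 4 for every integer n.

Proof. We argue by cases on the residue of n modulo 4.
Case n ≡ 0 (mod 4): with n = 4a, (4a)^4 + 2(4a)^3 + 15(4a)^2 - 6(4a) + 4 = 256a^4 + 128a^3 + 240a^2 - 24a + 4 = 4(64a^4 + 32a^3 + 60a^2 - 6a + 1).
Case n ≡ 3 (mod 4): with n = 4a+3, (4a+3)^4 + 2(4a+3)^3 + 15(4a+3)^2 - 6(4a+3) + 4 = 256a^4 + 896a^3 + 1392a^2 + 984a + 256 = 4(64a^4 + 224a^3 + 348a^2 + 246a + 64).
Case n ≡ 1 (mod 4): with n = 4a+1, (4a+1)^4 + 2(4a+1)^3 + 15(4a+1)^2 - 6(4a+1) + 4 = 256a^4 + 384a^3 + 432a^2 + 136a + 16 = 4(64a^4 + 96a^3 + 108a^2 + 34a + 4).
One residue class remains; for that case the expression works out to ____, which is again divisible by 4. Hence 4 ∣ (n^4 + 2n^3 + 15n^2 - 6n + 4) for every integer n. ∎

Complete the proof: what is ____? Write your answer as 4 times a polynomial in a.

4(64a^4 + 160a^3 + 204a^2 + 110a + 21)

The residues treated are {0, 3, 1}, so the missing case is n ≡ 2 (mod 4); write n = 4a+2.
Then (4a+2)^4 + 2(4a+2)^3 + 15(4a+2)^2 - 6(4a+2) + 4 = 256a^4 + 640a^3 + 816a^2 + 440a + 84 = 4(64a^4 + 160a^3 + 204a^2 + 110a + 21).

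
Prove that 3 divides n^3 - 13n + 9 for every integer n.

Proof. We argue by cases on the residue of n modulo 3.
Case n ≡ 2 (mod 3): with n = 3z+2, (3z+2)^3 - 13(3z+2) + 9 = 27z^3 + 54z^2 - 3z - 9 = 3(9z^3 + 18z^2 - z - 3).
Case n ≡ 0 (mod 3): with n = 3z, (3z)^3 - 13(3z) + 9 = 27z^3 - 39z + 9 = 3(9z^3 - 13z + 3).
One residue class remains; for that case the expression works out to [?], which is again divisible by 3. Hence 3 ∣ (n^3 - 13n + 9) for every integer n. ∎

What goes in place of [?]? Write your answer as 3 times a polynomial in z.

3(9z^3 + 9z^2 - 10z - 1)

The residues treated are {2, 0}, so the missing case is n ≡ 1 (mod 3); write n = 3z+1.
Then (3z+1)^3 - 13(3z+1) + 9 = 27z^3 + 27z^2 - 30z - 3 = 3(9z^3 + 9z^2 - 10z - 1).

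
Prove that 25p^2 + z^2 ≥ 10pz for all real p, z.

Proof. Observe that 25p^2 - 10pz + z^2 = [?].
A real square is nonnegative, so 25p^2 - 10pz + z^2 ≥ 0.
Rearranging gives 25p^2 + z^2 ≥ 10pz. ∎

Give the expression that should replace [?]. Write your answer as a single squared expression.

(5p - z)^2

The leading and trailing coefficients are 5^2 and 1^2, and 10 = 2·5·1, so the trinomial is (5p - z)^2.
Hence 25p^2 - 10pz + z^2 ≥ 0.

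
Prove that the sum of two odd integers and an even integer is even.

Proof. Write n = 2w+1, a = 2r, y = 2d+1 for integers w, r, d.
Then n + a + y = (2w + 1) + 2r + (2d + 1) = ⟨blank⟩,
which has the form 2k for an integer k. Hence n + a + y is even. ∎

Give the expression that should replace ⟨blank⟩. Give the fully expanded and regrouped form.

2(d + r + w + 1)

Expanding: (2w + 1) + 2r + (2d + 1) = 2d + 2r + 2w + 2.
Every term is even; pulling out the factor of 2 gives 2(d + r + w + 1).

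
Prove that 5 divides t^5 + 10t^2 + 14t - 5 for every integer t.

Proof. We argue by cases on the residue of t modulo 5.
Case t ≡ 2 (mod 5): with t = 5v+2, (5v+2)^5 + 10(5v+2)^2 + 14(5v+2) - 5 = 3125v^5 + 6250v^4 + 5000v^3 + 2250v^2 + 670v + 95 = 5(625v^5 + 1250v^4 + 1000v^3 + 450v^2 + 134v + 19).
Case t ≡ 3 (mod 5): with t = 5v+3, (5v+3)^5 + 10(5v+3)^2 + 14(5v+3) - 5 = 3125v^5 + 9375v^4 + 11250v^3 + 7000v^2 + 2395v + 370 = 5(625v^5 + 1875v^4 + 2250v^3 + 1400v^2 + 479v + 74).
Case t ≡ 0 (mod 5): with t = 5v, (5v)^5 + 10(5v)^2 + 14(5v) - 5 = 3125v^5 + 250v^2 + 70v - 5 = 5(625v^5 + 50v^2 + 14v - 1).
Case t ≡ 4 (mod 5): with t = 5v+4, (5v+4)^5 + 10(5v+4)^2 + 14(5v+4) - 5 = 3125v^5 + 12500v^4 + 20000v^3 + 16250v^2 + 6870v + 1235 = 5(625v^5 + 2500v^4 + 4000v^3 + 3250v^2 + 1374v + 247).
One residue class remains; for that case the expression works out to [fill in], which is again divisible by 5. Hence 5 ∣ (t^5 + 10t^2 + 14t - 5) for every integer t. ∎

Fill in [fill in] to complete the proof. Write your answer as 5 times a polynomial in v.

5(625v^5 + 625v^4 + 250v^3 + 100v^2 + 39v + 4)

Only t ≡ 1 (mod 5) is unaccounted for. Put t = 5v+1:
(5v+1)^5 + 10(5v+1)^2 + 14(5v+1) - 5 expands to 3125v^5 + 3125v^4 + 1250v^3 + 500v^2 + 195v + 20,
and factoring out 5 leaves 5(625v^5 + 625v^4 + 250v^3 + 100v^2 + 39v + 4).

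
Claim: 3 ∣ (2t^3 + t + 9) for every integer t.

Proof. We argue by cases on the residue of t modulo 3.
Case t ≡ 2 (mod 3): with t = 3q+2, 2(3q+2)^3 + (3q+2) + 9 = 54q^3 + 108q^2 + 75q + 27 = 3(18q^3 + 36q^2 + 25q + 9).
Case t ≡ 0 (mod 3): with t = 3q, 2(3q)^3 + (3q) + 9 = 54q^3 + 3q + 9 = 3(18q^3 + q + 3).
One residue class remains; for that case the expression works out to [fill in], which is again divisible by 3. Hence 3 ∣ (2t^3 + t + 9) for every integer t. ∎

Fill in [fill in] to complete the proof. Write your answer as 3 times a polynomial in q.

The residues treated are {2, 0}, so the missing case is t ≡ 1 (mod 3); write t = 3q+1.
Then 2(3q+1)^3 + (3q+1) + 9 = 54q^3 + 54q^2 + 21q + 12 = 3(18q^3 + 18q^2 + 7q + 4).

3(18q^3 + 18q^2 + 7q + 4)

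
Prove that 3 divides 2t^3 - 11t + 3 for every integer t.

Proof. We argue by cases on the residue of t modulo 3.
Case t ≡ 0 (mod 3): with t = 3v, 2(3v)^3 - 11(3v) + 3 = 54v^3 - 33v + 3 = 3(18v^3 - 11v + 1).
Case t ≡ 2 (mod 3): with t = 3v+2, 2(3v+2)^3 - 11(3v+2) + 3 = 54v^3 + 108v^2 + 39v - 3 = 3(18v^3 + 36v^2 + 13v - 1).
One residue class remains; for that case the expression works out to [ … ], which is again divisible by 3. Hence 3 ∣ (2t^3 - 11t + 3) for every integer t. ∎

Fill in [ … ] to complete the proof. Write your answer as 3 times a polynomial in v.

Only t ≡ 1 (mod 3) is unaccounted for. Put t = 3v+1:
2(3v+1)^3 - 11(3v+1) + 3 expands to 54v^3 + 54v^2 - 15v - 6,
and factoring out 3 leaves 3(18v^3 + 18v^2 - 5v - 2).

3(18v^3 + 18v^2 - 5v - 2)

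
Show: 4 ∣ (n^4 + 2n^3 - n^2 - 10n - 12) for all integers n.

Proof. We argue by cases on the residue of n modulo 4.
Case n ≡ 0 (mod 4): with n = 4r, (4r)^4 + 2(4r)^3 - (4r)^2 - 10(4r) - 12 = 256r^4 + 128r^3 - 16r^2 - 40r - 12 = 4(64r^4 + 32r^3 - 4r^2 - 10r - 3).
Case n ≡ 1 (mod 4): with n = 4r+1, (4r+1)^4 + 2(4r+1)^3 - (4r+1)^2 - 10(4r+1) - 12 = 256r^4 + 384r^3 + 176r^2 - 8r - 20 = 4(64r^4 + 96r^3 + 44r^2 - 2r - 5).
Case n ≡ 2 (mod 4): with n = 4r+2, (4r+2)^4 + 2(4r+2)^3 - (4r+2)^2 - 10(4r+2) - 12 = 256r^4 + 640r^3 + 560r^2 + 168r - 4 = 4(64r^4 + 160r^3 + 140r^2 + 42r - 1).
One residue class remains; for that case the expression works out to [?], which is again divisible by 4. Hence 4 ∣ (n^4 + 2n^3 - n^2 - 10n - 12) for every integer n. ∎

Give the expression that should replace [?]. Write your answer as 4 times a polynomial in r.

4(64r^4 + 224r^3 + 284r^2 + 146r + 21)

The residues treated are {0, 1, 2}, so the missing case is n ≡ 3 (mod 4); write n = 4r+3.
Then (4r+3)^4 + 2(4r+3)^3 - (4r+3)^2 - 10(4r+3) - 12 = 256r^4 + 896r^3 + 1136r^2 + 584r + 84 = 4(64r^4 + 224r^3 + 284r^2 + 146r + 21).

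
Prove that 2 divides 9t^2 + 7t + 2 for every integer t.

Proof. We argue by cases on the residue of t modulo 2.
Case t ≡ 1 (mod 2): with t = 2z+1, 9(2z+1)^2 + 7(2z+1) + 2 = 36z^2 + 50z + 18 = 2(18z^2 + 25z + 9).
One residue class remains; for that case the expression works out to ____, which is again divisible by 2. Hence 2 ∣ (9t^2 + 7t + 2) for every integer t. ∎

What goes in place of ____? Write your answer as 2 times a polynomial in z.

2(18z^2 + 7z + 1)

The residues treated are {1}, so the missing case is t ≡ 0 (mod 2); write t = 2z.
Then 9(2z)^2 + 7(2z) + 2 = 36z^2 + 14z + 2 = 2(18z^2 + 7z + 1).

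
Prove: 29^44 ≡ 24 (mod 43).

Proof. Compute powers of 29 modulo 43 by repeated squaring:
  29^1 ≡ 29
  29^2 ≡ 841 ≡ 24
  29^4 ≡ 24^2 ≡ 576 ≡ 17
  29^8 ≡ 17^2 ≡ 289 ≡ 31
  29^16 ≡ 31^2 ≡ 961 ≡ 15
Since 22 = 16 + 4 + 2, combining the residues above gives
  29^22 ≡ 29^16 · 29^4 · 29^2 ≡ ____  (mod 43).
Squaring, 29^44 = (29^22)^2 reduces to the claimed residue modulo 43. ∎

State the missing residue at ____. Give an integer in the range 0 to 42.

14

Multiply the listed residues: 15 · 17 · 24 = 255 → 6120.
Reducing modulo 43: 6120 = 142·43 + 14, so 29^22 ≡ 14.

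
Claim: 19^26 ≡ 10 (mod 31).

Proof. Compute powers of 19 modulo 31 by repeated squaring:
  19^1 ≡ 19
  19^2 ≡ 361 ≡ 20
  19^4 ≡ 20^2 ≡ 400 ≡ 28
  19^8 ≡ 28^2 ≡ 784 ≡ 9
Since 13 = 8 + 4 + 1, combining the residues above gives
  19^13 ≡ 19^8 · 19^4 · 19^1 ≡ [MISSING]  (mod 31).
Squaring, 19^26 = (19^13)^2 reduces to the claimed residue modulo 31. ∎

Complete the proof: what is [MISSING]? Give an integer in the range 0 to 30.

14

Multiply the listed residues: 9 · 28 · 19 = 252 → 4788.
Reducing modulo 31: 4788 = 154·31 + 14, so 19^13 ≡ 14.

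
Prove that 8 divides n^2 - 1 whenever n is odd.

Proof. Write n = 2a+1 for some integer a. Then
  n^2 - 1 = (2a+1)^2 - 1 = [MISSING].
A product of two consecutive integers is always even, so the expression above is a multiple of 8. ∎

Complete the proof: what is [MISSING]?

(2a+1)^2 - 1 = 4a^2 + 4a + 1 - 1 = 4a^2 + 4a = 4a(a+1).
Since a and a+1 are consecutive, a(a+1) is even, and 4·(even) is a multiple of 8.

4a(a + 1)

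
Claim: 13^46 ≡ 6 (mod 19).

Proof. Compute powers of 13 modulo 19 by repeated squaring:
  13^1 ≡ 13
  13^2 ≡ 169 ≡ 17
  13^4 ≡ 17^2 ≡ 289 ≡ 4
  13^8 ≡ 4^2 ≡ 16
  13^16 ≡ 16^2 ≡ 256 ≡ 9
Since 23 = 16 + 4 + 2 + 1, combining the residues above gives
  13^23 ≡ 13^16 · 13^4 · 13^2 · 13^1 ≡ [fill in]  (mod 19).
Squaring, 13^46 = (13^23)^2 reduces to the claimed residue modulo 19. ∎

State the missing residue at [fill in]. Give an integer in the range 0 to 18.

14

Multiply the listed residues: 9 · 4 · 17 · 13 = 36 → 612 → 7956.
Reducing modulo 19: 7956 = 418·19 + 14, so 13^23 ≡ 14.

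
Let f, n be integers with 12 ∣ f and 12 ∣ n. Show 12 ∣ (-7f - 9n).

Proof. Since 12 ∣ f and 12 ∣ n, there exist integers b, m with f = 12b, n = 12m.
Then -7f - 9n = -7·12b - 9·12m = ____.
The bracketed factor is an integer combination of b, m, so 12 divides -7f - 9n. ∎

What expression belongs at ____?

Pull the common 12 out of every term: -7·12b - 9·12m = 12(-7b - 9m).
-7b - 9m is an integer, which exhibits the divisibility.

12(-7b - 9m)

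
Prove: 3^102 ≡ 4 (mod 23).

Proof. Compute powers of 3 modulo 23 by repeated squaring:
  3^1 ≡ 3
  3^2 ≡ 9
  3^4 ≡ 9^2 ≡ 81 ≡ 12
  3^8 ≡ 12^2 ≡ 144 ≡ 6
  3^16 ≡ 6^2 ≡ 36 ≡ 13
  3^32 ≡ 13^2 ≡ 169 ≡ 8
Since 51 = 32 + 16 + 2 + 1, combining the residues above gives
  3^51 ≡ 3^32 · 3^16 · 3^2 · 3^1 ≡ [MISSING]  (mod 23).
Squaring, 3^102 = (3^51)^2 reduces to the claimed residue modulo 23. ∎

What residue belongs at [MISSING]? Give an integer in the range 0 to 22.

Multiply the listed residues: 8 · 13 · 9 · 3 = 104 → 936 → 2808.
Reducing modulo 23: 2808 = 122·23 + 2, so 3^51 ≡ 2.

2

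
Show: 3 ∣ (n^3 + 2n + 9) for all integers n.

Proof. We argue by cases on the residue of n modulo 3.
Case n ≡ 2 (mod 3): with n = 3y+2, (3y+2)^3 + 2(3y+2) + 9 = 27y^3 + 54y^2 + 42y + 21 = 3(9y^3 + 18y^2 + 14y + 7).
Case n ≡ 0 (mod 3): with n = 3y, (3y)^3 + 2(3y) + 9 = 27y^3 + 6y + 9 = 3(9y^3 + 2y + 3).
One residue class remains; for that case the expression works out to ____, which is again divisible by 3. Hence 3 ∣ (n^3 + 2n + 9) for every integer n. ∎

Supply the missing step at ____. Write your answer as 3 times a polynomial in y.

Only n ≡ 1 (mod 3) is unaccounted for. Put n = 3y+1:
(3y+1)^3 + 2(3y+1) + 9 expands to 27y^3 + 27y^2 + 15y + 12,
and factoring out 3 leaves 3(9y^3 + 9y^2 + 5y + 4).

3(9y^3 + 9y^2 + 5y + 4)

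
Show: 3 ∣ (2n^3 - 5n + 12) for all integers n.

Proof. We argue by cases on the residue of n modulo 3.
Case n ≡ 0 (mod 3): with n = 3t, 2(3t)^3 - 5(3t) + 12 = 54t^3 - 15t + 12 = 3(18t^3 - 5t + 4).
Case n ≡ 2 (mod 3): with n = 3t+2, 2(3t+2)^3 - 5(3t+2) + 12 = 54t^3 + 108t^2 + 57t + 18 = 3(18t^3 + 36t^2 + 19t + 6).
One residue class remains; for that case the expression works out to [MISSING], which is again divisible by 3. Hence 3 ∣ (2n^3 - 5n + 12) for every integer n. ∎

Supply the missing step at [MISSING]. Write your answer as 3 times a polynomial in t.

3(18t^3 + 18t^2 + t + 3)

Only n ≡ 1 (mod 3) is unaccounted for. Put n = 3t+1:
2(3t+1)^3 - 5(3t+1) + 12 expands to 54t^3 + 54t^2 + 3t + 9,
and factoring out 3 leaves 3(18t^3 + 18t^2 + t + 3).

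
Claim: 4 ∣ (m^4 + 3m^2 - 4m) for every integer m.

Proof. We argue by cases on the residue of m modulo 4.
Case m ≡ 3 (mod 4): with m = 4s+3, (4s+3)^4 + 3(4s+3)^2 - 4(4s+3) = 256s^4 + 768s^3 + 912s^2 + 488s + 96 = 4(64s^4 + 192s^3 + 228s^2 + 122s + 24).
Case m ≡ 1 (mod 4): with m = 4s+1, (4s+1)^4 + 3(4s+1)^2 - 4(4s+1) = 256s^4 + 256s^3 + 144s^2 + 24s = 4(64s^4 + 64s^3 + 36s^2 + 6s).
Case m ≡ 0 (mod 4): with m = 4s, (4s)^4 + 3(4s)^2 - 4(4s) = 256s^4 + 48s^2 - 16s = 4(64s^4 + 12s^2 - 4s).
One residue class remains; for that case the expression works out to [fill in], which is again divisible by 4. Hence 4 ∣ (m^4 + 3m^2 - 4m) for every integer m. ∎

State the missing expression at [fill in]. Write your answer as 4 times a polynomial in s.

Only m ≡ 2 (mod 4) is unaccounted for. Put m = 4s+2:
(4s+2)^4 + 3(4s+2)^2 - 4(4s+2) expands to 256s^4 + 512s^3 + 432s^2 + 160s + 20,
and factoring out 4 leaves 4(64s^4 + 128s^3 + 108s^2 + 40s + 5).

4(64s^4 + 128s^3 + 108s^2 + 40s + 5)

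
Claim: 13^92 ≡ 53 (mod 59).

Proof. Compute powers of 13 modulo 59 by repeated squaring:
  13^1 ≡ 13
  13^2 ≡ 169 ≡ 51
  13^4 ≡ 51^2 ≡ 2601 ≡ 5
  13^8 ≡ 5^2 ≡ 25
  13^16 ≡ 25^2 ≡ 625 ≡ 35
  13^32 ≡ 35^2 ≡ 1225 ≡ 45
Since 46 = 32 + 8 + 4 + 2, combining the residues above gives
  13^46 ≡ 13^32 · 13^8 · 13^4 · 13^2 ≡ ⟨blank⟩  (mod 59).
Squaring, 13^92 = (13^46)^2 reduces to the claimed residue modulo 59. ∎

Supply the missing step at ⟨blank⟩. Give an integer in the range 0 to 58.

Multiply the listed residues: 45 · 25 · 5 · 51 = 1125 → 5625 → 286875.
Reducing modulo 59: 286875 = 4862·59 + 17, so 13^46 ≡ 17.

17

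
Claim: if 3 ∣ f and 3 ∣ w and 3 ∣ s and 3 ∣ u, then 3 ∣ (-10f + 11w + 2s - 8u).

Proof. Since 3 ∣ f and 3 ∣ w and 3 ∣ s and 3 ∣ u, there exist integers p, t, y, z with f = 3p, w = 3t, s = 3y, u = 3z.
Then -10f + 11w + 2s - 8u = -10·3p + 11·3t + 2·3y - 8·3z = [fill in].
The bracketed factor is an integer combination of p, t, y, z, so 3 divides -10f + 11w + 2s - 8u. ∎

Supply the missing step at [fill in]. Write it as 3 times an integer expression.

3(-10p + 11t + 2y - 8z)

Each term has a factor of 3: -10·3p + 11·3t + 2·3y - 8·3z = 3·(-10p + 11t + 2y - 8z).
Since -10p + 11t + 2y - 8z is an integer, 3 ∣ (-10f + 11w + 2s - 8u).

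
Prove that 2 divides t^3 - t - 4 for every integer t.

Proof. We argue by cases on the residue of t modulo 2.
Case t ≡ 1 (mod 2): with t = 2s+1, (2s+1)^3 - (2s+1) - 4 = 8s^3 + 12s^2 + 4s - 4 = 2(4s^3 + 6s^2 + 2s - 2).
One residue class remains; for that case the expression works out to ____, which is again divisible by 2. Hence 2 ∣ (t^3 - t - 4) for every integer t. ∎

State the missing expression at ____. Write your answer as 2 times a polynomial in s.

The residues treated are {1}, so the missing case is t ≡ 0 (mod 2); write t = 2s.
Then (2s)^3 - (2s) - 4 = 8s^3 - 2s - 4 = 2(4s^3 - s - 2).

2(4s^3 - s - 2)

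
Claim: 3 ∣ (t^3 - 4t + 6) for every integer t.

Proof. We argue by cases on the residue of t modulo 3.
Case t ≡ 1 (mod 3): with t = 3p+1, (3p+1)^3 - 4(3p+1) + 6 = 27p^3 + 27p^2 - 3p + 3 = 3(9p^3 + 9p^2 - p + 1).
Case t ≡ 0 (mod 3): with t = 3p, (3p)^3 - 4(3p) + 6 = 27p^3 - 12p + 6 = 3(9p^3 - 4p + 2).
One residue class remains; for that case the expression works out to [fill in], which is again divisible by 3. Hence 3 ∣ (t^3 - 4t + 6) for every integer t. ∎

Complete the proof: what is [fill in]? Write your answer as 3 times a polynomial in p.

3(9p^3 + 18p^2 + 8p + 2)

Only t ≡ 2 (mod 3) is unaccounted for. Put t = 3p+2:
(3p+2)^3 - 4(3p+2) + 6 expands to 27p^3 + 54p^2 + 24p + 6,
and factoring out 3 leaves 3(9p^3 + 18p^2 + 8p + 2).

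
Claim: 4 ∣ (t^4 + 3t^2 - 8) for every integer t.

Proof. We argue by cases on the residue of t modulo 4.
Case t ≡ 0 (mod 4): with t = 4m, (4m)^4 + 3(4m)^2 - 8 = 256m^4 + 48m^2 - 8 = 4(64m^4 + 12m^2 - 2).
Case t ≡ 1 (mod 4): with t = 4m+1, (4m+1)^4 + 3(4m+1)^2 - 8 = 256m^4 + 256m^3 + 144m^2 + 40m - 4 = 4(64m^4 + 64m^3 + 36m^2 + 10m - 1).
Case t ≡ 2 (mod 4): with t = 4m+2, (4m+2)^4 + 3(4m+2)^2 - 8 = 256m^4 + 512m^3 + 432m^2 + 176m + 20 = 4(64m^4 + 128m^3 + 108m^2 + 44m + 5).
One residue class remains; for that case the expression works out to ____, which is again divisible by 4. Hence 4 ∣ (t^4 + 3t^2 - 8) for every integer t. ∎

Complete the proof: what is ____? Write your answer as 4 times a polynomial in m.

4(64m^4 + 192m^3 + 228m^2 + 126m + 25)

Only t ≡ 3 (mod 4) is unaccounted for. Put t = 4m+3:
(4m+3)^4 + 3(4m+3)^2 - 8 expands to 256m^4 + 768m^3 + 912m^2 + 504m + 100,
and factoring out 4 leaves 4(64m^4 + 192m^3 + 228m^2 + 126m + 25).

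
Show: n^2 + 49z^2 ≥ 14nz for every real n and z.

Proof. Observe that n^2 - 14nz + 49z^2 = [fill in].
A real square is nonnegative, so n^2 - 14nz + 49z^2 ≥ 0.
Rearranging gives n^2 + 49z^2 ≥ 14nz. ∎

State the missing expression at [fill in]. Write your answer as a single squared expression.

(n - 7z)^2

The leading and trailing coefficients are 1^2 and 7^2, and 14 = 2·1·7, so the trinomial is (n - 7z)^2.
Hence n^2 - 14nz + 49z^2 ≥ 0.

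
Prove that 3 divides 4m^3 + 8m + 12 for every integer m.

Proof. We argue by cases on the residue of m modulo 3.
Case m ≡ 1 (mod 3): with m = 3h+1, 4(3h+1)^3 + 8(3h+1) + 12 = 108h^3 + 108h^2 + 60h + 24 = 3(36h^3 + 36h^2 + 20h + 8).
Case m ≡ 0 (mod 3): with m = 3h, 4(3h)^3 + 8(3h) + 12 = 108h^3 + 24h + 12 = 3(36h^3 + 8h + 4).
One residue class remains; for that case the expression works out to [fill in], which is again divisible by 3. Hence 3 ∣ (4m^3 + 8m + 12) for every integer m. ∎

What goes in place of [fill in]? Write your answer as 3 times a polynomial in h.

The residues treated are {1, 0}, so the missing case is m ≡ 2 (mod 3); write m = 3h+2.
Then 4(3h+2)^3 + 8(3h+2) + 12 = 108h^3 + 216h^2 + 168h + 60 = 3(36h^3 + 72h^2 + 56h + 20).

3(36h^3 + 72h^2 + 56h + 20)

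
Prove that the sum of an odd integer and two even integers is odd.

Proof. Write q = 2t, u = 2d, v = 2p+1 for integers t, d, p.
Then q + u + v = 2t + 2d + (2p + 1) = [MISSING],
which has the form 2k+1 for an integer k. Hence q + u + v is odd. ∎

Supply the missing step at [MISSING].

2(d + p + t) + 1

Expanding: 2t + 2d + (2p + 1) = 2d + 2p + 2t + 1.
Every term except the constant is even, so this is 2(d + p + t) + 1,
and d + p + t ∈ ℤ gives the required form.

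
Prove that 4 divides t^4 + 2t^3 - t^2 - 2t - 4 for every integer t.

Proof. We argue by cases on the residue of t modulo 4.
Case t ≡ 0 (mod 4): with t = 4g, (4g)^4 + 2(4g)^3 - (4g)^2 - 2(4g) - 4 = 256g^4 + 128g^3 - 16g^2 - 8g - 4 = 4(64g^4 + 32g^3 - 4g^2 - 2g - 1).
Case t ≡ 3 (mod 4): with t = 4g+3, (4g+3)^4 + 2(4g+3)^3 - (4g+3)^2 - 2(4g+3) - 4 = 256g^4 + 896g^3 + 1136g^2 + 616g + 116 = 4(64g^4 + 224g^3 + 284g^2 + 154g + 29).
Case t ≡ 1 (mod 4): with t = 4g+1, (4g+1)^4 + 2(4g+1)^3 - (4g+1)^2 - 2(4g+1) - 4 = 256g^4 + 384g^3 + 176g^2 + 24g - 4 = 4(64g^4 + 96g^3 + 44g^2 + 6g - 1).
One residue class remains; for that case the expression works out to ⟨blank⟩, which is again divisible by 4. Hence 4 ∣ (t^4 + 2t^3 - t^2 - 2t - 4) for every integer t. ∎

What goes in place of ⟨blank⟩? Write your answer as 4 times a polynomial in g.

The residues treated are {0, 3, 1}, so the missing case is t ≡ 2 (mod 4); write t = 4g+2.
Then (4g+2)^4 + 2(4g+2)^3 - (4g+2)^2 - 2(4g+2) - 4 = 256g^4 + 640g^3 + 560g^2 + 200g + 20 = 4(64g^4 + 160g^3 + 140g^2 + 50g + 5).

4(64g^4 + 160g^3 + 140g^2 + 50g + 5)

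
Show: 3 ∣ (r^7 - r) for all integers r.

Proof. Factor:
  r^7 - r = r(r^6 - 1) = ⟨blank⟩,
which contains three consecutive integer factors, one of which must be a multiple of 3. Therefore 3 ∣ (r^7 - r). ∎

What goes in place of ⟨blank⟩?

r^6 - 1 = (r^2 - 1)(r^4 + r^2 + 1), and r^2 - 1 = (r-1)(r+1).
So r(r^6 - 1) = (r - 1)r(r + 1)(r^4 + r^2 + 1).

(r - 1)r(r + 1)(r^4 + r^2 + 1)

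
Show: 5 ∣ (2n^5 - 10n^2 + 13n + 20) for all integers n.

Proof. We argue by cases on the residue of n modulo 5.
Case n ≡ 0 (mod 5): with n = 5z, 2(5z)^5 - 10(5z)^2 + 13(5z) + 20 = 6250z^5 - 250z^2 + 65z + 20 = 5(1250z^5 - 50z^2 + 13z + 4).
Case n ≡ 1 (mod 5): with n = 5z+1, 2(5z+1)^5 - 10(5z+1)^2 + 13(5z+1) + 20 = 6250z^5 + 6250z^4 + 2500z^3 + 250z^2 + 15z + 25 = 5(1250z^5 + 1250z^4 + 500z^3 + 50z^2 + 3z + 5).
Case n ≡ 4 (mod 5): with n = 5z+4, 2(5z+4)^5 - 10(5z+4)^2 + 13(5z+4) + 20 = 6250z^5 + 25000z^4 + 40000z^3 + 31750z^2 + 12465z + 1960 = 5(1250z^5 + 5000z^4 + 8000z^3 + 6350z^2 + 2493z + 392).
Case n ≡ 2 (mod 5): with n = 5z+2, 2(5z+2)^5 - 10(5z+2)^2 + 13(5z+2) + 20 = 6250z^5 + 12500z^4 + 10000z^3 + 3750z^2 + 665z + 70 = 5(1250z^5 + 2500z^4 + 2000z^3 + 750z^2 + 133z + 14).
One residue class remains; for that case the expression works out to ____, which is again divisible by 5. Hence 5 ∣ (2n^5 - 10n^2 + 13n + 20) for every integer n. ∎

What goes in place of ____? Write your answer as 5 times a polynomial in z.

5(1250z^5 + 3750z^4 + 4500z^3 + 2650z^2 + 763z + 91)

Only n ≡ 3 (mod 5) is unaccounted for. Put n = 5z+3:
2(5z+3)^5 - 10(5z+3)^2 + 13(5z+3) + 20 expands to 6250z^5 + 18750z^4 + 22500z^3 + 13250z^2 + 3815z + 455,
and factoring out 5 leaves 5(1250z^5 + 3750z^4 + 4500z^3 + 2650z^2 + 763z + 91).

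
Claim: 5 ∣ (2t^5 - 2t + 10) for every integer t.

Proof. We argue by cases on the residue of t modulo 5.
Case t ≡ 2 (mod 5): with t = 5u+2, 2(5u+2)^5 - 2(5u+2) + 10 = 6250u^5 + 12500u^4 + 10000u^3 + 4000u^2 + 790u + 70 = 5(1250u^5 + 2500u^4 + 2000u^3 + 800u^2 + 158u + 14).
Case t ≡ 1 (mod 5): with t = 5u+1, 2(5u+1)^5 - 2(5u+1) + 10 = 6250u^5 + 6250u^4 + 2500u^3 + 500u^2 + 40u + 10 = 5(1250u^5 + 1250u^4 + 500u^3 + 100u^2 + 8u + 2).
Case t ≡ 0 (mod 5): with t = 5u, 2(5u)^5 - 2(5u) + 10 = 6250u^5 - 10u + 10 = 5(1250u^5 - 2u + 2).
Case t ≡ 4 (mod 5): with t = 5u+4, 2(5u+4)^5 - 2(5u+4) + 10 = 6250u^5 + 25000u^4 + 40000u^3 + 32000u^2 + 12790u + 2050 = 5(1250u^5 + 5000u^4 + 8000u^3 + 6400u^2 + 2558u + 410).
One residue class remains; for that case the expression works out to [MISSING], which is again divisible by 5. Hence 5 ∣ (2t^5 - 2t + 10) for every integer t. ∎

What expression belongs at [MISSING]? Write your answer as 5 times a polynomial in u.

5(1250u^5 + 3750u^4 + 4500u^3 + 2700u^2 + 808u + 98)

Only t ≡ 3 (mod 5) is unaccounted for. Put t = 5u+3:
2(5u+3)^5 - 2(5u+3) + 10 expands to 6250u^5 + 18750u^4 + 22500u^3 + 13500u^2 + 4040u + 490,
and factoring out 5 leaves 5(1250u^5 + 3750u^4 + 4500u^3 + 2700u^2 + 808u + 98).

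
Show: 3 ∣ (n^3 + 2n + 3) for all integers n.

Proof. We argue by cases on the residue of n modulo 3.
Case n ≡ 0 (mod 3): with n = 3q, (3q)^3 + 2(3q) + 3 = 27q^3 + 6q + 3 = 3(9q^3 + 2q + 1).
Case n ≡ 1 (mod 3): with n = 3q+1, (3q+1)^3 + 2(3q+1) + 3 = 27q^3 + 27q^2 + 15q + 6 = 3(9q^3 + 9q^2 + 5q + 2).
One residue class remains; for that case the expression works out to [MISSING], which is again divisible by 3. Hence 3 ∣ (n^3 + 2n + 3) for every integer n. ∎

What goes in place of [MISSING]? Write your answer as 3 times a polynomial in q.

3(9q^3 + 18q^2 + 14q + 5)

The residues treated are {0, 1}, so the missing case is n ≡ 2 (mod 3); write n = 3q+2.
Then (3q+2)^3 + 2(3q+2) + 3 = 27q^3 + 54q^2 + 42q + 15 = 3(9q^3 + 18q^2 + 14q + 5).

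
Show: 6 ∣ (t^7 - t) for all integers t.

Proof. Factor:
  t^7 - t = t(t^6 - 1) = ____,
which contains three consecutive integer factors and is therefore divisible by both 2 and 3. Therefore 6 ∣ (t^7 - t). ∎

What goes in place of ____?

t^6 - 1 = (t^2 - 1)(t^4 + t^2 + 1), and t^2 - 1 = (t-1)(t+1).
So t(t^6 - 1) = (t - 1)t(t + 1)(t^4 + t^2 + 1).

(t - 1)t(t + 1)(t^4 + t^2 + 1)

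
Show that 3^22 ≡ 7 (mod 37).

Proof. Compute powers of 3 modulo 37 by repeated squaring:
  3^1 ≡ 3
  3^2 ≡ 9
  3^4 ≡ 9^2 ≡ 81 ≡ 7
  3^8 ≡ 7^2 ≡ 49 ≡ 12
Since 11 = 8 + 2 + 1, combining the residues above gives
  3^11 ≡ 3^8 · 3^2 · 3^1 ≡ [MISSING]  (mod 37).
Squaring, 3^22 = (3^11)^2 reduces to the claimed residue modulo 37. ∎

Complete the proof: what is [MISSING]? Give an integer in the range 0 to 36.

3^8 · 3^2 · 3^1 ≡ 12 · 9 · 3 = 324.
324 mod 37 = 28, so 3^11 ≡ 28 (mod 37).

28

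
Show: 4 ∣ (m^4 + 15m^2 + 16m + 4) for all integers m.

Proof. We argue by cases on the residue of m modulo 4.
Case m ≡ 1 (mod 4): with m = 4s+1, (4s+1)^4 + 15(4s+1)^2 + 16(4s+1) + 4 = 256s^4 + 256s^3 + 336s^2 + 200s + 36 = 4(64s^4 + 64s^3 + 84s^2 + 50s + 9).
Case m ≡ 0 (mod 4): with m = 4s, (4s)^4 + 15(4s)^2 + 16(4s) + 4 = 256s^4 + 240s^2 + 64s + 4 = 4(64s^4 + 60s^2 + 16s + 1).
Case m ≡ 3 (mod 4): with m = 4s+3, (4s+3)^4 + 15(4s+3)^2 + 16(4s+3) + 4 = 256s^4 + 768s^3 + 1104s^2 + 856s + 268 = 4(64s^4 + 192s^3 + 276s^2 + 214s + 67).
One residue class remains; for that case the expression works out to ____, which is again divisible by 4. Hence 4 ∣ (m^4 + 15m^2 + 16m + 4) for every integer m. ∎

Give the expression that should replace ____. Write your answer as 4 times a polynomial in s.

4(64s^4 + 128s^3 + 156s^2 + 108s + 28)

The residues treated are {1, 0, 3}, so the missing case is m ≡ 2 (mod 4); write m = 4s+2.
Then (4s+2)^4 + 15(4s+2)^2 + 16(4s+2) + 4 = 256s^4 + 512s^3 + 624s^2 + 432s + 112 = 4(64s^4 + 128s^3 + 156s^2 + 108s + 28).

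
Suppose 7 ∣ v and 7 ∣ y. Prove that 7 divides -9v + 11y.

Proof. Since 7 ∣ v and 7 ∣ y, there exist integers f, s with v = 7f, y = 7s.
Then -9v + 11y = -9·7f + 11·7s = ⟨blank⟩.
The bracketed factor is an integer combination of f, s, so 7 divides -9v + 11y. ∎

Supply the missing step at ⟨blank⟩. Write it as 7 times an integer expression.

Pull the common 7 out of every term: -9·7f + 11·7s = 7(-9f + 11s).
-9f + 11s is an integer, which exhibits the divisibility.

7(-9f + 11s)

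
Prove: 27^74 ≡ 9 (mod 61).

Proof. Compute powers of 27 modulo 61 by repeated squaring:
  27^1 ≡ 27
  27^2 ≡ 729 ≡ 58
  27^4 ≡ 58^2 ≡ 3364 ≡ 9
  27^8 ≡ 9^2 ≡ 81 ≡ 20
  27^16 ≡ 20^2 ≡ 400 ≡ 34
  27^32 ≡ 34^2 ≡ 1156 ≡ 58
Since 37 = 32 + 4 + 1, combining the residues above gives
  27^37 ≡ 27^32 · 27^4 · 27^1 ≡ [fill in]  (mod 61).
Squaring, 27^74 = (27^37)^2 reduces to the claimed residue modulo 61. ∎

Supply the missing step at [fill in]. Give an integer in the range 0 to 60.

27^32 · 27^4 · 27^1 ≡ 58 · 9 · 27 = 14094.
14094 mod 61 = 3, so 27^37 ≡ 3 (mod 61).

3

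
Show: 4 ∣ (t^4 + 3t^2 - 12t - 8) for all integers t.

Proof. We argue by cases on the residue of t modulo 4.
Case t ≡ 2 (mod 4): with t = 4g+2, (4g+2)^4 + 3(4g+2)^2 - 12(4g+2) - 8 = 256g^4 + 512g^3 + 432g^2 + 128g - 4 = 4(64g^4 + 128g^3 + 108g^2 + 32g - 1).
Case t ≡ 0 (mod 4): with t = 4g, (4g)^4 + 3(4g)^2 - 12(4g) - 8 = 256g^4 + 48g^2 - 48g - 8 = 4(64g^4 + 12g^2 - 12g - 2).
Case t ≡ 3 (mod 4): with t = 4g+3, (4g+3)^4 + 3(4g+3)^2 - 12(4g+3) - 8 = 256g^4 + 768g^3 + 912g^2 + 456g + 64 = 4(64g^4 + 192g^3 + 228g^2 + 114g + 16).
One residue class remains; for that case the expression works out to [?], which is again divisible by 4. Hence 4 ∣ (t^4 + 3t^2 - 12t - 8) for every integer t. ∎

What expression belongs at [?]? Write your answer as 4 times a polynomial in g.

4(64g^4 + 64g^3 + 36g^2 - 2g - 4)

Only t ≡ 1 (mod 4) is unaccounted for. Put t = 4g+1:
(4g+1)^4 + 3(4g+1)^2 - 12(4g+1) - 8 expands to 256g^4 + 256g^3 + 144g^2 - 8g - 16,
and factoring out 4 leaves 4(64g^4 + 64g^3 + 36g^2 - 2g - 4).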